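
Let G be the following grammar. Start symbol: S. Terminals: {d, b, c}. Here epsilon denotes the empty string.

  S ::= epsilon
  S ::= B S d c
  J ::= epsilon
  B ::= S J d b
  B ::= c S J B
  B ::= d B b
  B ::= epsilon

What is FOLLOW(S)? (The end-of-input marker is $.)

FIRST(J) = {epsilon}
FIRST(S) = {epsilon, c, d}  (via B S d c)
FIRST(B) = {epsilon, c, d}  (via S J d b)
FOLLOW(S) includes $ since S is the start symbol.
FOLLOW(B): in S::=B S d c, B is followed by S d c with FIRST {c, d}; in B::=c S J B, the suffix after B is empty (adds nothing new); in B::=d B b, B is followed by b with FIRST {b}. Thus FOLLOW(B) = {b, c, d}.
FOLLOW(S): in S::=B S d c, S is followed by d c with FIRST {d}; in B::=S J d b, S is followed by J d b with FIRST {d}; in B::=c S J B, S is followed by J B with FIRST {epsilon, c, d}; in B::=c S J B, the suffix after S is nullable, so FOLLOW(S) ⊇ FOLLOW(B) = {b, c, d}. Thus FOLLOW(S) = {$, b, c, d}.
FOLLOW(J): in B::=S J d b, J is followed by d b with FIRST {d}; in B::=c S J B, J is followed by B with FIRST {epsilon, c, d}; in B::=c S J B, the suffix after J is nullable, so FOLLOW(J) ⊇ FOLLOW(B) = {b, c, d}. Thus FOLLOW(J) = {b, c, d}.

{$, b, c, d}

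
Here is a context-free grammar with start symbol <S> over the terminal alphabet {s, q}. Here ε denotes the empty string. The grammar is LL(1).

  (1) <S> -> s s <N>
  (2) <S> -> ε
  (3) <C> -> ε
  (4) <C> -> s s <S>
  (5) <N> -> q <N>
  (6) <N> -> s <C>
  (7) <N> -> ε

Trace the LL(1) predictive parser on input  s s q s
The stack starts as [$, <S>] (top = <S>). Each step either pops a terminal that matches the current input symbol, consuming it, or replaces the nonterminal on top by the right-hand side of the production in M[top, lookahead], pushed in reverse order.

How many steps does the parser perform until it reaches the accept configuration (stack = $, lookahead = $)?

     Stack      Input      Action
  1  $ <S>      s s q s $  expand <S> -> s s <N>
  2  $ <N> s s  s s q s $  match s
  3  $ <N> s    s q s $    match s
  4  $ <N>      q s $      expand <N> -> q <N>
  5  $ <N> q    q s $      match q
  6  $ <N>      s $        expand <N> -> s <C>
  7  $ <C> s    s $        match s
  8  $ <C>      $          expand <C> -> ε
Accept reached after 8 steps.

8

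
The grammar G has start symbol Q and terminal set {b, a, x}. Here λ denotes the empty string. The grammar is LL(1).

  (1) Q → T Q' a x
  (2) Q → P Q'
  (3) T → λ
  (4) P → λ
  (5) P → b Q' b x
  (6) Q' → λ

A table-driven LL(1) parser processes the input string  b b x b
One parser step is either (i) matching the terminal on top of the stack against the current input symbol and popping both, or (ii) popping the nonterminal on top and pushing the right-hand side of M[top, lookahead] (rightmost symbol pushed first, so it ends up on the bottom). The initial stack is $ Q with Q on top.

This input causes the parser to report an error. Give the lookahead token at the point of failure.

     Stack          Input      Action
  1  $ Q            b b x b $  expand Q → P Q'
  2  $ Q' P         b b x b $  expand P → b Q' b x
  3  $ Q' x b Q' b  b b x b $  match b
  4  $ Q' x b Q'    b x b $    expand Q' → λ
  5  $ Q' x b       b x b $    match b
  6  $ Q' x         x b $      match x
  7  $ Q'           b $        expand Q' → λ
  8  $              b $        error: stack empty but input remains

b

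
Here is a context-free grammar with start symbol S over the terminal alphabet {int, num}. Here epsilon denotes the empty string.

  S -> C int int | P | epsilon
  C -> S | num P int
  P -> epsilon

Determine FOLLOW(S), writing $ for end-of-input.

FIRST(P) = {epsilon}
FIRST(S) = {epsilon, int, num}  (via C int int, P)
FIRST(C) = {epsilon, int, num}  (via S)
FOLLOW(S) includes $ since S is the start symbol.
FOLLOW(C): in S->C int int, C is followed by int int with FIRST {int}. Thus FOLLOW(C) = {int}.
FOLLOW(S): in C->S, the suffix after S is empty, so FOLLOW(S) ⊇ FOLLOW(C) = {int}. Thus FOLLOW(S) = {$, int}.
FOLLOW(P): in S->P, the suffix after P is empty, so FOLLOW(P) ⊇ FOLLOW(S) = {$, int}; in C->num P int, P is followed by int with FIRST {int}. Thus FOLLOW(P) = {$, int}.

{$, int}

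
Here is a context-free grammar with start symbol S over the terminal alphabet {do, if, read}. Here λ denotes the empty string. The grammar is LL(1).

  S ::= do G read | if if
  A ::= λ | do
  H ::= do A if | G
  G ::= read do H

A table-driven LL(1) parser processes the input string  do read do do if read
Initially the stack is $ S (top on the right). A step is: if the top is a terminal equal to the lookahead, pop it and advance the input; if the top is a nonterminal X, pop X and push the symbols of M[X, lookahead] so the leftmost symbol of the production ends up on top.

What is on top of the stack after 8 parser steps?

     Stack             Input                    Action
  1  $ S               do read do do if read $  expand S ::= do G read
  2  $ read G do       do read do do if read $  match do
  3  $ read G          read do do if read $     expand G ::= read do H
  4  $ read H do read  read do do if read $     match read
  5  $ read H do       do do if read $          match do
  6  $ read H          do if read $             expand H ::= do A if
  7  $ read if A do    do if read $             match do
  8  $ read if A       if read $                expand A ::= λ
Stack after step 8: $ read if (top = if).

if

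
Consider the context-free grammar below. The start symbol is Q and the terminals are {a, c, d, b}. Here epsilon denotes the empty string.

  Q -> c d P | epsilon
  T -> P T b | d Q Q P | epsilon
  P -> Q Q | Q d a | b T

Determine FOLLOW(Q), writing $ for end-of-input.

FIRST(Q) = {epsilon, c}
FIRST(P) = {epsilon, b, c, d}  (via Q Q, Q d a)
FIRST(T) = {epsilon, b, c, d}  (via P T b)
FOLLOW(Q) includes $ since Q is the start symbol.
FOLLOW(Q): in T->d Q Q P (occurrence 1), Q is followed by Q P with FIRST {epsilon, b, c, d}; in T->d Q Q P (occurrence 1), the suffix after Q is nullable, so FOLLOW(Q) ⊇ FOLLOW(T) = {$, b, c, d}; in T->d Q Q P (occurrence 2), Q is followed by P with FIRST {epsilon, b, c, d}; in T->d Q Q P (occurrence 2), the suffix after Q is nullable, so FOLLOW(Q) ⊇ FOLLOW(T) = {$, b, c, d}; in P->Q Q (occurrence 1), Q is followed by Q with FIRST {epsilon, c}; in P->Q Q (occurrence 1), the suffix after Q is nullable, so FOLLOW(Q) ⊇ FOLLOW(P) = {$, b, c, d}; in P->Q Q (occurrence 2), the suffix after Q is empty, so FOLLOW(Q) ⊇ FOLLOW(P) = {$, b, c, d}; in P->Q d a, Q is followed by d a with FIRST {d}. Thus FOLLOW(Q) = {$, b, c, d}.
FOLLOW(T): in T->P T b, T is followed by b with FIRST {b}; in P->b T, the suffix after T is empty, so FOLLOW(T) ⊇ FOLLOW(P) = {$, b, c, d}. Thus FOLLOW(T) = {$, b, c, d}.
FOLLOW(P): in Q->c d P, the suffix after P is empty, so FOLLOW(P) ⊇ FOLLOW(Q) = {$, b, c, d}; in T->P T b, P is followed by T b with FIRST {b, c, d}; in T->d Q Q P, the suffix after P is empty, so FOLLOW(P) ⊇ FOLLOW(T) = {$, b, c, d}. Thus FOLLOW(P) = {$, b, c, d}.

{$, b, c, d}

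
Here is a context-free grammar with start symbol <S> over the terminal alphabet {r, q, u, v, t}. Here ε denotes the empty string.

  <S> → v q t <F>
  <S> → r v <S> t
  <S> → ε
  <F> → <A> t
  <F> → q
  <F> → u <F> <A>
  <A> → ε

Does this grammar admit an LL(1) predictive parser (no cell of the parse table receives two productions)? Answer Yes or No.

Yes

FIRST(<S>) = {ε, r, v}
FIRST(<F>) = {q, t, u}
FIRST(<A>) = {ε}
FOLLOW(<S>) = {$, t}
FOLLOW(<F>) = {$, t}
FOLLOW(<A>) = {$, t}
Each cell of M receives at most one production.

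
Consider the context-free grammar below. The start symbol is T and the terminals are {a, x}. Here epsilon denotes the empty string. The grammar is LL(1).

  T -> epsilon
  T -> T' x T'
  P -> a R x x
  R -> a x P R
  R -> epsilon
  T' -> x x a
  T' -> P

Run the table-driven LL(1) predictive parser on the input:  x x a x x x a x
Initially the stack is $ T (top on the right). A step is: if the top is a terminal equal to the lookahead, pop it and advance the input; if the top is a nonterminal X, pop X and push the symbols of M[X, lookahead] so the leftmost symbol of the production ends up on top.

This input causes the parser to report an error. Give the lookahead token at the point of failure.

x

      Stack         Input              Action
   1  $ T           x x a x x x a x $  expand T -> T' x T'
   2  $ T' x T'     x x a x x x a x $  expand T' -> x x a
   3  $ T' x a x x  x x a x x x a x $  match x
   4  $ T' x a x    x a x x x a x $    match x
   5  $ T' x a      a x x x a x $      match a
   6  $ T' x        x x x a x $        match x
   7  $ T'          x x a x $          expand T' -> x x a
   8  $ a x x       x x a x $          match x
   9  $ a x         x a x $            match x
  10  $ a           a x $              match a
  11  $             x $                error: stack empty but input remains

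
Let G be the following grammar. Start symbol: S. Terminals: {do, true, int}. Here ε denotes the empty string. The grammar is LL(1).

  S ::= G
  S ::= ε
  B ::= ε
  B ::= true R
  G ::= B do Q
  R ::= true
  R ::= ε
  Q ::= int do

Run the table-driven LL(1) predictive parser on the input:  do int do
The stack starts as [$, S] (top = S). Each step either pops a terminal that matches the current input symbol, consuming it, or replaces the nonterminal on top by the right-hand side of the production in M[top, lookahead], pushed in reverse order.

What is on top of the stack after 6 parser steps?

     Stack     Input        Action
  1  $ S       do int do $  expand S ::= G
  2  $ G       do int do $  expand G ::= B do Q
  3  $ Q do B  do int do $  expand B ::= ε
  4  $ Q do    do int do $  match do
  5  $ Q       int do $     expand Q ::= int do
  6  $ do int  int do $     match int
Stack after step 6: $ do (top = do).

do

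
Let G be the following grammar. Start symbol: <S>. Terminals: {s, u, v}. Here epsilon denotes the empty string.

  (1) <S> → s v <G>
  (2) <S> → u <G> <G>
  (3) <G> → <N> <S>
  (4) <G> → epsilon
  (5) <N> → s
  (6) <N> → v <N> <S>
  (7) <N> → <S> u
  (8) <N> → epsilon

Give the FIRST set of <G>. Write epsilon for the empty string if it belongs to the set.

FIRST(<S>) = {s, u}
FIRST(<N>) = {epsilon, s, u, v}  (via <S> u)
FIRST(<G>) = {epsilon, s, u, v}  (via <N> <S>)

{epsilon, s, u, v}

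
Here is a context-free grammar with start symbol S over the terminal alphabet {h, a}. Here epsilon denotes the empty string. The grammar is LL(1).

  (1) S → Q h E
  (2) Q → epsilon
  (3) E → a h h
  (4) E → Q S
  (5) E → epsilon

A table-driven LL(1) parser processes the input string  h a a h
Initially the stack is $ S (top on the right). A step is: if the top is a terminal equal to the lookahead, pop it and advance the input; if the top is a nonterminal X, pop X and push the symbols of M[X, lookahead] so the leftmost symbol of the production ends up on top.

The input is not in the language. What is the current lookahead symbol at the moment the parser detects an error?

     Stack    Input      Action
  1  $ S      h a a h $  expand S → Q h E
  2  $ E h Q  h a a h $  expand Q → epsilon
  3  $ E h    h a a h $  match h
  4  $ E      a a h $    expand E → a h h
  5  $ h h a  a a h $    match a
  6  $ h h    a h $      error: top is terminal h but lookahead is a

a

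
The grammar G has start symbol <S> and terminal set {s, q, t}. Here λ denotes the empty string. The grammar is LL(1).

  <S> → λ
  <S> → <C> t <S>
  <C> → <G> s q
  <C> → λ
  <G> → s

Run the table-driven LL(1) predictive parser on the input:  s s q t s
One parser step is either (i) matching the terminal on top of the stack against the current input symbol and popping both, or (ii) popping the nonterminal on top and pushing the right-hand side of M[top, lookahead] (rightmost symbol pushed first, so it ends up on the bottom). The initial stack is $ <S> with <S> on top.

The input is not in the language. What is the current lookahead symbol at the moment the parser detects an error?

      Stack            Input        Action
   1  $ <S>            s s q t s $  expand <S> → <C> t <S>
   2  $ <S> t <C>      s s q t s $  expand <C> → <G> s q
   3  $ <S> t q s <G>  s s q t s $  expand <G> → s
   4  $ <S> t q s s    s s q t s $  match s
   5  $ <S> t q s      s q t s $    match s
   6  $ <S> t q        q t s $      match q
   7  $ <S> t          t s $        match t
   8  $ <S>            s $          expand <S> → <C> t <S>
   9  $ <S> t <C>      s $          expand <C> → <G> s q
  10  $ <S> t q s <G>  s $          expand <G> → s
  11  $ <S> t q s s    s $          match s
  12  $ <S> t q s      $            error: top is terminal s but lookahead is $

$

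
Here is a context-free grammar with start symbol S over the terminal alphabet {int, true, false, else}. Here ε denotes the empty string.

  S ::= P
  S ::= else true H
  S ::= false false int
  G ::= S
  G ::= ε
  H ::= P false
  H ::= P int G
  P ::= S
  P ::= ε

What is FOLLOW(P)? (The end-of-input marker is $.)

{$, false, int}

FIRST(S): from S::=P we get {ε, else, false}; from S::=else true H we get {else}; from S::=false false int we get {false}. So FIRST(S) = {ε, else, false}.
FIRST(G): from G::=S we get {ε, else, false}; from G::=ε we get {ε}. So FIRST(G) = {ε, else, false}.
FIRST(P): from P::=S we get {ε, else, false}; from P::=ε we get {ε}. So FIRST(P) = {ε, else, false}.
FIRST(H): from H::=P false we get {else, false}; from H::=P int G we get {else, false, int}. So FIRST(H) = {else, false, int}.
FOLLOW(S) includes $ since S is the start symbol.
FOLLOW(S): in G::=S, the suffix after S is empty, so FOLLOW(S) ⊇ FOLLOW(G) = {$, false, int}; in P::=S, the suffix after S is empty, so FOLLOW(S) ⊇ FOLLOW(P) = {$, false, int}. Thus FOLLOW(S) = {$, false, int}.
FOLLOW(H): in S::=else true H, the suffix after H is empty, so FOLLOW(H) ⊇ FOLLOW(S) = {$, false, int}. Thus FOLLOW(H) = {$, false, int}.
FOLLOW(G): in H::=P int G, the suffix after G is empty, so FOLLOW(G) ⊇ FOLLOW(H) = {$, false, int}. Thus FOLLOW(G) = {$, false, int}.
FOLLOW(P): in S::=P, the suffix after P is empty, so FOLLOW(P) ⊇ FOLLOW(S) = {$, false, int}; in H::=P false, P is followed by false with FIRST {false}; in H::=P int G, P is followed by int G with FIRST {int}. Thus FOLLOW(P) = {$, false, int}.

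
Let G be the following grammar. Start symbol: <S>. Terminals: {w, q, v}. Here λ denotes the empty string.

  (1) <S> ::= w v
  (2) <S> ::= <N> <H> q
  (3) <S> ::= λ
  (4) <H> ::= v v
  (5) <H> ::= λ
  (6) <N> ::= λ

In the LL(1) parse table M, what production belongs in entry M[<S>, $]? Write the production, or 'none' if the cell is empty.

<S> ::= λ

FIRST(<H>): from <H>::=v v we get {v}; from <H>::=λ we get {λ}. So FIRST(<H>) = {λ, v}.
FIRST(<N>): from <N>::=λ we get {λ}. So FIRST(<N>) = {λ}.
FIRST(<S>): from <S>::=w v we get {w}; from <S>::=<N> <H> q we get {q, v}; from <S>::=λ we get {λ}. So FIRST(<S>) = {λ, q, v, w}.
FOLLOW(<S>) includes $ since <S> is the start symbol.
FOLLOW(<S>): <S> appears on no right-hand side. Thus FOLLOW(<S>) = {$}.
For <S> ::= w v: FIRST(w v) = {w}, so it goes in M[<S>, t] for t ∈ {w}.
For <S> ::= <N> <H> q: FIRST(<N> <H> q) = {q, v}, so it goes in M[<S>, t] for t ∈ {q, v}.
For <S> ::= λ: FIRST(λ) = {λ}, so it goes in M[<S>, t] for t ∈ {}; since λ ∈ FIRST, also for every t ∈ FOLLOW(<S>) = {$}.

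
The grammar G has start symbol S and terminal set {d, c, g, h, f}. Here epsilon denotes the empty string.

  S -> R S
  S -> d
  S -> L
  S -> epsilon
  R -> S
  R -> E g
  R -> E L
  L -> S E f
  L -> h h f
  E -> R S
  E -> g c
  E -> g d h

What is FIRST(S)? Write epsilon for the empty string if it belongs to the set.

FIRST(S) = {epsilon, d, f, g, h}  (via R S, L)
FIRST(R) = {epsilon, d, f, g, h}  (via S, E g, E L)
FIRST(E) = {epsilon, d, f, g, h}  (via R S)
FIRST(L) = {d, f, g, h}  (via S E f)

{epsilon, d, f, g, h}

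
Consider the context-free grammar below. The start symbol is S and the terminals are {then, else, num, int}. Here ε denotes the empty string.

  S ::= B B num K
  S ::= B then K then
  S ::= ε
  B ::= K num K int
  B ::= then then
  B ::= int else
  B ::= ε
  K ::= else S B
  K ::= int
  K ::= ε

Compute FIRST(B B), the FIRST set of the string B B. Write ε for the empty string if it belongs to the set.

{ε, else, int, num, then}

FIRST(K): from K::=else S B we get {else}; from K::=int we get {int}; from K::=ε we get {ε}. So FIRST(K) = {ε, else, int}.
FIRST(B): from B::=K num K int we get {else, int, num}; from B::=then then we get {then}; from B::=int else we get {int}; from B::=ε we get {ε}. So FIRST(B) = {ε, else, int, num, then}.
FIRST(S): from S::=B B num K we get {else, int, num, then}; from S::=B then K then we get {else, int, num, then}; from S::=ε we get {ε}. So FIRST(S) = {ε, else, int, num, then}.
FIRST(B B): take FIRST of each symbol in turn, carrying on past any symbol whose FIRST contains ε; result {ε, else, int, num, then}.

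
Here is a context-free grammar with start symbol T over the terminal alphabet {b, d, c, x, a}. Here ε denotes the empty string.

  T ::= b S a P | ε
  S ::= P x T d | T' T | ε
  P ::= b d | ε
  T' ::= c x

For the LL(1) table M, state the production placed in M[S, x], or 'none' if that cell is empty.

S ::= P x T d

FIRST(T): from T::=b S a P we get {b}; from T::=ε we get {ε}. So FIRST(T) = {ε, b}.
FIRST(P): from P::=b d we get {b}; from P::=ε we get {ε}. So FIRST(P) = {ε, b}.
FIRST(T'): from T'::=c x we get {c}. So FIRST(T') = {c}.
FIRST(S): from S::=P x T d we get {b, x}; from S::=T' T we get {c}; from S::=ε we get {ε}. So FIRST(S) = {ε, b, c, x}.
FOLLOW(T) includes $ since T is the start symbol.
FOLLOW(S): in T::=b S a P, S is followed by a P with FIRST {a}. Thus FOLLOW(S) = {a}.
For S ::= P x T d: FIRST(P x T d) = {b, x}, so it goes in M[S, t] for t ∈ {b, x}.
For S ::= T' T: FIRST(T' T) = {c}, so it goes in M[S, t] for t ∈ {c}.
For S ::= ε: FIRST(ε) = {ε}, so it goes in M[S, t] for t ∈ {}; since ε ∈ FIRST, also for every t ∈ FOLLOW(S) = {a}.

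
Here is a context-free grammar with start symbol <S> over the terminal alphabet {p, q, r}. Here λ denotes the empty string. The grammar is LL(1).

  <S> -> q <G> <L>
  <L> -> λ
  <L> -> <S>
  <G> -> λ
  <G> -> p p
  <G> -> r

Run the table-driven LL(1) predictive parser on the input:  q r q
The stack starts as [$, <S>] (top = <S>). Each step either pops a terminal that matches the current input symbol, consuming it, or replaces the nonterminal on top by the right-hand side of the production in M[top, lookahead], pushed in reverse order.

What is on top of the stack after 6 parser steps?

     Stack        Input    Action
  1  $ <S>        q r q $  expand <S> -> q <G> <L>
  2  $ <L> <G> q  q r q $  match q
  3  $ <L> <G>    r q $    expand <G> -> r
  4  $ <L> r      r q $    match r
  5  $ <L>        q $      expand <L> -> <S>
  6  $ <S>        q $      expand <S> -> q <G> <L>
Stack after step 6: $ <L> <G> q (top = q).

q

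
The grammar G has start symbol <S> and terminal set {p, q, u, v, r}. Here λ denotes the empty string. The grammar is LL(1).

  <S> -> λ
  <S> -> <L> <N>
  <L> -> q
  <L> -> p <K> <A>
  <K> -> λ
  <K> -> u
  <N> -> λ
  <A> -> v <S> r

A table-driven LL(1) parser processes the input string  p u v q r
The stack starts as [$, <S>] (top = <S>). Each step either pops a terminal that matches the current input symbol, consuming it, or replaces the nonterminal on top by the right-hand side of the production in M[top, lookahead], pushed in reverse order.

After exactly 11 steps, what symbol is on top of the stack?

step 1: stack=$ <S>  input=p u v q r $  — expand <S> -> <L> <N>
step 2: stack=$ <N> <L>  input=p u v q r $  — expand <L> -> p <K> <A>
step 3: stack=$ <N> <A> <K> p  input=p u v q r $  — match p
step 4: stack=$ <N> <A> <K>  input=u v q r $  — expand <K> -> u
step 5: stack=$ <N> <A> u  input=u v q r $  — match u
step 6: stack=$ <N> <A>  input=v q r $  — expand <A> -> v <S> r
step 7: stack=$ <N> r <S> v  input=v q r $  — match v
step 8: stack=$ <N> r <S>  input=q r $  — expand <S> -> <L> <N>
step 9: stack=$ <N> r <N> <L>  input=q r $  — expand <L> -> q
step 10: stack=$ <N> r <N> q  input=q r $  — match q
step 11: stack=$ <N> r <N>  input=r $  — expand <N> -> λ
Stack after step 11: $ <N> r (top = r).

r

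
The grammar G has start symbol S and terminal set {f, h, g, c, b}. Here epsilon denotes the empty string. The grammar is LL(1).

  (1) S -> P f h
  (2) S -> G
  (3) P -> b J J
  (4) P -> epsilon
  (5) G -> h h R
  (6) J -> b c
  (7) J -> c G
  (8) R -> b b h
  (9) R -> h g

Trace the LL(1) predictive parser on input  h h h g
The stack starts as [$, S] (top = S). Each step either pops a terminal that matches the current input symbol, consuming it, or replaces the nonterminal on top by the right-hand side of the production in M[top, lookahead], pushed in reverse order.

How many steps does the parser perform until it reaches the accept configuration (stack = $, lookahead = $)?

7

step 1: stack=$ S  input=h h h g $  — expand S -> G
step 2: stack=$ G  input=h h h g $  — expand G -> h h R
step 3: stack=$ R h h  input=h h h g $  — match h
step 4: stack=$ R h  input=h h g $  — match h
step 5: stack=$ R  input=h g $  — expand R -> h g
step 6: stack=$ g h  input=h g $  — match h
step 7: stack=$ g  input=g $  — match g
Accept reached after 7 steps.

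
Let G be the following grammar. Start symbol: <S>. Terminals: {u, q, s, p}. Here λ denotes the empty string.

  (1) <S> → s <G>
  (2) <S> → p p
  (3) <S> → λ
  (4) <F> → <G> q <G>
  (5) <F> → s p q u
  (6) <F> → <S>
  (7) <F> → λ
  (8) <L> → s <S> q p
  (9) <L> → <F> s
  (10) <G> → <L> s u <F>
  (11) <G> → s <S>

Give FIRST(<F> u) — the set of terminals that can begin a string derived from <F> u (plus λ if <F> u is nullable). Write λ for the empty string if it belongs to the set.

{p, s, u}

FIRST(<S>) = {λ, p, s}
FIRST(<F>) = {λ, p, s}  (via <G> q <G>, <S>)
FIRST(<L>) = {p, s}  (via <F> s)
FIRST(<G>) = {p, s}  (via <L> s u <F>)
FIRST(<F> u): take FIRST of each symbol in turn, carrying on past any symbol whose FIRST contains λ; result {p, s, u}.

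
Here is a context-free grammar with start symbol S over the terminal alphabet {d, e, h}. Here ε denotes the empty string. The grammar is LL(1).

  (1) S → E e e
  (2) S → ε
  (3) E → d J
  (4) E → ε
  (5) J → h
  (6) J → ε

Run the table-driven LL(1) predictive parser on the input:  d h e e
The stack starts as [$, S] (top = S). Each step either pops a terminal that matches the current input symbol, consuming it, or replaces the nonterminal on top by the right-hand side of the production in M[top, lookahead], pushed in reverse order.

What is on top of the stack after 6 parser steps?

step 1: stack=$ S  input=d h e e $  — expand S → E e e
step 2: stack=$ e e E  input=d h e e $  — expand E → d J
step 3: stack=$ e e J d  input=d h e e $  — match d
step 4: stack=$ e e J  input=h e e $  — expand J → h
step 5: stack=$ e e h  input=h e e $  — match h
step 6: stack=$ e e  input=e e $  — match e
Stack after step 6: $ e (top = e).

e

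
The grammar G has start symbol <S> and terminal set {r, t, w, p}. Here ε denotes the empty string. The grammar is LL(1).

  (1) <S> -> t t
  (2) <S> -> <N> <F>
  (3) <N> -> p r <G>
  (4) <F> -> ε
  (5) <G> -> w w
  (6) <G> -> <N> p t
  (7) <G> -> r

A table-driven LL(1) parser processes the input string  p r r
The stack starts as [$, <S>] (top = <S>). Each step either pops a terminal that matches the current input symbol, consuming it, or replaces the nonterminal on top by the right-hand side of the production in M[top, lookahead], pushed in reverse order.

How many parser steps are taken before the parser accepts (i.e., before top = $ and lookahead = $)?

     Stack          Input    Action
  1  $ <S>          p r r $  expand <S> -> <N> <F>
  2  $ <F> <N>      p r r $  expand <N> -> p r <G>
  3  $ <F> <G> r p  p r r $  match p
  4  $ <F> <G> r    r r $    match r
  5  $ <F> <G>      r $      expand <G> -> r
  6  $ <F> r        r $      match r
  7  $ <F>          $        expand <F> -> ε
Accept reached after 7 steps.

7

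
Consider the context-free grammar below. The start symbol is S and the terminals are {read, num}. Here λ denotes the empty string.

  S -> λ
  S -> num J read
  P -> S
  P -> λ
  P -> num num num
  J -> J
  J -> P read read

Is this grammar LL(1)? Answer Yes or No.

FIRST(S) = {λ, num}
FIRST(P) = {λ, num}
FIRST(J) = {num, read}
FOLLOW(S) = {$, read}
FOLLOW(P) = {read}
FOLLOW(J) = {read}
Cell M[J, num] receives both J -> J and J -> P read read — the grammar is not LL(1).

No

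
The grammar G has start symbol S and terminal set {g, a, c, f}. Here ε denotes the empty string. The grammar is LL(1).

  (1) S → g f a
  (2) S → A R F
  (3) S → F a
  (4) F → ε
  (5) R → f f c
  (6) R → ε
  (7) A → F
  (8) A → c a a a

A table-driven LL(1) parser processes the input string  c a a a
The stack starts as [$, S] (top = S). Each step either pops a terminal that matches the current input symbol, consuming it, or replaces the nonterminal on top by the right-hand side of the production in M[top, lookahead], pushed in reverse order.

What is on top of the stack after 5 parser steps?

a

step 1: stack=$ S  input=c a a a $  — expand S → A R F
step 2: stack=$ F R A  input=c a a a $  — expand A → c a a a
step 3: stack=$ F R a a a c  input=c a a a $  — match c
step 4: stack=$ F R a a a  input=a a a $  — match a
step 5: stack=$ F R a a  input=a a $  — match a
Stack after step 5: $ F R a (top = a).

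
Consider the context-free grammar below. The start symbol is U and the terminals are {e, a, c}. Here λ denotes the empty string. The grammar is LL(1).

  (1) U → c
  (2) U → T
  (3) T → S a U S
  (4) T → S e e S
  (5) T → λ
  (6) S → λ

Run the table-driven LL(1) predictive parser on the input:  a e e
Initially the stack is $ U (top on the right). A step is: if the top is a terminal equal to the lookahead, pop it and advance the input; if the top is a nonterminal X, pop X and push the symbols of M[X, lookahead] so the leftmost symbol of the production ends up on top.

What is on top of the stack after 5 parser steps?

     Stack      Input    Action
  1  $ U        a e e $  expand U → T
  2  $ T        a e e $  expand T → S a U S
  3  $ S U a S  a e e $  expand S → λ
  4  $ S U a    a e e $  match a
  5  $ S U      e e $    expand U → T
Stack after step 5: $ S T (top = T).

T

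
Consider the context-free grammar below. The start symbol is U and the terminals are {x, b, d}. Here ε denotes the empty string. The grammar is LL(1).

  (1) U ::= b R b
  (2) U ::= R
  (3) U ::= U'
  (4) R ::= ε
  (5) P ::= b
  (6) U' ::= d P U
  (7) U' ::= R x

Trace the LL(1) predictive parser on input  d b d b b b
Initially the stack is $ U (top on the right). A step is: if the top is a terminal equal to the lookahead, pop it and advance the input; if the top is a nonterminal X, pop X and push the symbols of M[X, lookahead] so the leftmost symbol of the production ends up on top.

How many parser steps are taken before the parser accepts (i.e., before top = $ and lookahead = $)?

      Stack    Input          Action
   1  $ U      d b d b b b $  expand U ::= U'
   2  $ U'     d b d b b b $  expand U' ::= d P U
   3  $ U P d  d b d b b b $  match d
   4  $ U P    b d b b b $    expand P ::= b
   5  $ U b    b d b b b $    match b
   6  $ U      d b b b $      expand U ::= U'
   7  $ U'     d b b b $      expand U' ::= d P U
   8  $ U P d  d b b b $      match d
   9  $ U P    b b b $        expand P ::= b
  10  $ U b    b b b $        match b
  11  $ U      b b $          expand U ::= b R b
  12  $ b R b  b b $          match b
  13  $ b R    b $            expand R ::= ε
  14  $ b      b $            match b
Accept reached after 14 steps.

14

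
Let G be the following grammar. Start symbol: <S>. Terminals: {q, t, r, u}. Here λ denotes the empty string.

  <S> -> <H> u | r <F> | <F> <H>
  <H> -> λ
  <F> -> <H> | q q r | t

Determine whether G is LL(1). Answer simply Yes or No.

Yes

FIRST(<S>) = {λ, q, r, t, u}
FIRST(<H>) = {λ}
FIRST(<F>) = {λ, q, t}
FOLLOW(<S>) = {$}
FOLLOW(<H>) = {$, u}
FOLLOW(<F>) = {$}
Each cell of M receives at most one production.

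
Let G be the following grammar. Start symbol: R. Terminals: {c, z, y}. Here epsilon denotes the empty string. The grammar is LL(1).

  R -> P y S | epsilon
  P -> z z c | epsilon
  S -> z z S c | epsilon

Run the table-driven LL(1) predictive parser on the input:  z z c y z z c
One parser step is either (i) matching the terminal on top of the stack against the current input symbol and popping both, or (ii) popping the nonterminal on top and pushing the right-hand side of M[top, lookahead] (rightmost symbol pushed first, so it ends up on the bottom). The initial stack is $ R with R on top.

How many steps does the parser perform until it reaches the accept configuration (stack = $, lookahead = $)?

step 1: stack=$ R  input=z z c y z z c $  — expand R -> P y S
step 2: stack=$ S y P  input=z z c y z z c $  — expand P -> z z c
step 3: stack=$ S y c z z  input=z z c y z z c $  — match z
step 4: stack=$ S y c z  input=z c y z z c $  — match z
step 5: stack=$ S y c  input=c y z z c $  — match c
step 6: stack=$ S y  input=y z z c $  — match y
step 7: stack=$ S  input=z z c $  — expand S -> z z S c
step 8: stack=$ c S z z  input=z z c $  — match z
step 9: stack=$ c S z  input=z c $  — match z
step 10: stack=$ c S  input=c $  — expand S -> epsilon
step 11: stack=$ c  input=c $  — match c
Accept reached after 11 steps.

11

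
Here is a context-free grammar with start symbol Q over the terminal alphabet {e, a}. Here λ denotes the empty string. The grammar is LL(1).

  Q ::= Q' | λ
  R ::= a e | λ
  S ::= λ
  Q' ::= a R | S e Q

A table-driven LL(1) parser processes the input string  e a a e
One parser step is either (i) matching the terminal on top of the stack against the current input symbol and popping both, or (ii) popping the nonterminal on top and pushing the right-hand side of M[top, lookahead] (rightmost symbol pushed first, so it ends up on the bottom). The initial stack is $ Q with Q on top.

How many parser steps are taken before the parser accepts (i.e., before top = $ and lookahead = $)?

      Stack    Input      Action
   1  $ Q      e a a e $  expand Q ::= Q'
   2  $ Q'     e a a e $  expand Q' ::= S e Q
   3  $ Q e S  e a a e $  expand S ::= λ
   4  $ Q e    e a a e $  match e
   5  $ Q      a a e $    expand Q ::= Q'
   6  $ Q'     a a e $    expand Q' ::= a R
   7  $ R a    a a e $    match a
   8  $ R      a e $      expand R ::= a e
   9  $ e a    a e $      match a
  10  $ e      e $        match e
Accept reached after 10 steps.

10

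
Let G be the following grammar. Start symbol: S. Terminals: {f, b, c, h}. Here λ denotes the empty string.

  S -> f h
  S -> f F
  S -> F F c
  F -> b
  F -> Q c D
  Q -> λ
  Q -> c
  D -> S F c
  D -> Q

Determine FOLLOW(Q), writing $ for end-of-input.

{$, b, c}

FIRST(Q) = {λ, c}
FIRST(F) = {b, c}  (via Q c D)
FIRST(S) = {b, c, f}  (via F F c)
FIRST(D) = {λ, b, c, f}  (via S F c, Q)
FOLLOW(S) includes $ since S is the start symbol.
FOLLOW(S): in D->S F c, S is followed by F c with FIRST {b, c}. Thus FOLLOW(S) = {$, b, c}.
FOLLOW(F): in S->f F, the suffix after F is empty, so FOLLOW(F) ⊇ FOLLOW(S) = {$, b, c}; in S->F F c (occurrence 1), F is followed by F c with FIRST {b, c}; in S->F F c (occurrence 2), F is followed by c with FIRST {c}; in D->S F c, F is followed by c with FIRST {c}. Thus FOLLOW(F) = {$, b, c}.
FOLLOW(D): in F->Q c D, the suffix after D is empty, so FOLLOW(D) ⊇ FOLLOW(F) = {$, b, c}. Thus FOLLOW(D) = {$, b, c}.
FOLLOW(Q): in F->Q c D, Q is followed by c D with FIRST {c}; in D->Q, the suffix after Q is empty, so FOLLOW(Q) ⊇ FOLLOW(D) = {$, b, c}. Thus FOLLOW(Q) = {$, b, c}.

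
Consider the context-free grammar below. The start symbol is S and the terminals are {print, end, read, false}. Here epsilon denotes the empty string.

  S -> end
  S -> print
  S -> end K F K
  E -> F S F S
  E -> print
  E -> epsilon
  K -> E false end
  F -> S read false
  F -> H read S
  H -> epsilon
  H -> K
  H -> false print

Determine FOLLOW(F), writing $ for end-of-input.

FIRST(S) = {end, print}
FIRST(E) = {epsilon, end, false, print, read}  (via F S F S)
FIRST(K) = {end, false, print, read}  (via E false end)
FIRST(H) = {epsilon, end, false, print, read}  (via K)
FIRST(F) = {end, false, print, read}  (via S read false, H read S)
FOLLOW(S) includes $ since S is the start symbol.
FOLLOW(E): in K->E false end, E is followed by false end with FIRST {false}. Thus FOLLOW(E) = {false}.
FOLLOW(F): in S->end K F K, F is followed by K with FIRST {end, false, print, read}; in E->F S F S (occurrence 1), F is followed by S F S with FIRST {end, print}; in E->F S F S (occurrence 2), F is followed by S with FIRST {end, print}. Thus FOLLOW(F) = {end, false, print, read}.
FOLLOW(S): in E->F S F S (occurrence 1), S is followed by F S with FIRST {end, false, print, read}; in E->F S F S (occurrence 2), the suffix after S is empty, so FOLLOW(S) ⊇ FOLLOW(E) = {false}; in F->S read false, S is followed by read false with FIRST {read}; in F->H read S, the suffix after S is empty, so FOLLOW(S) ⊇ FOLLOW(F) = {end, false, print, read}. Thus FOLLOW(S) = {$, end, false, print, read}.
FOLLOW(H): in F->H read S, H is followed by read S with FIRST {read}. Thus FOLLOW(H) = {read}.
FOLLOW(K): in S->end K F K (occurrence 1), K is followed by F K with FIRST {end, false, print, read}; in S->end K F K (occurrence 2), the suffix after K is empty, so FOLLOW(K) ⊇ FOLLOW(S) = {$, end, false, print, read}; in H->K, the suffix after K is empty, so FOLLOW(K) ⊇ FOLLOW(H) = {read}. Thus FOLLOW(K) = {$, end, false, print, read}.

{end, false, print, read}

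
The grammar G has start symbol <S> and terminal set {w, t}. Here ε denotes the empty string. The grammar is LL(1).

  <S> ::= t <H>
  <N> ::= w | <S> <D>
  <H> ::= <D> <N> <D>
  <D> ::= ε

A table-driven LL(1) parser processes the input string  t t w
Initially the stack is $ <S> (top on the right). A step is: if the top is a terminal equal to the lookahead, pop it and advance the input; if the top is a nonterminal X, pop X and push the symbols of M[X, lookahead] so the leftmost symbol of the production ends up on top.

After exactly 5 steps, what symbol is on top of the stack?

<S>

step 1: stack=$ <S>  input=t t w $  — expand <S> ::= t <H>
step 2: stack=$ <H> t  input=t t w $  — match t
step 3: stack=$ <H>  input=t w $  — expand <H> ::= <D> <N> <D>
step 4: stack=$ <D> <N> <D>  input=t w $  — expand <D> ::= ε
step 5: stack=$ <D> <N>  input=t w $  — expand <N> ::= <S> <D>
Stack after step 5: $ <D> <D> <S> (top = <S>).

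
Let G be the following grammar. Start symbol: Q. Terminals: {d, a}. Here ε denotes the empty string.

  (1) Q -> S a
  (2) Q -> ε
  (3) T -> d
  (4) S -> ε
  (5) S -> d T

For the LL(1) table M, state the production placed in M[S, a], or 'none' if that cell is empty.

FIRST(T): from T->d we get {d}. So FIRST(T) = {d}.
FIRST(S): from S->ε we get {ε}; from S->d T we get {d}. So FIRST(S) = {ε, d}.
FIRST(Q): from Q->S a we get {a, d}; from Q->ε we get {ε}. So FIRST(Q) = {ε, a, d}.
FOLLOW(Q) includes $ since Q is the start symbol.
FOLLOW(S): in Q->S a, S is followed by a with FIRST {a}. Thus FOLLOW(S) = {a}.
For S -> ε: FIRST(ε) = {ε}, so it goes in M[S, t] for t ∈ {}; since ε ∈ FIRST, also for every t ∈ FOLLOW(S) = {a}.
For S -> d T: FIRST(d T) = {d}, so it goes in M[S, t] for t ∈ {d}.

S -> ε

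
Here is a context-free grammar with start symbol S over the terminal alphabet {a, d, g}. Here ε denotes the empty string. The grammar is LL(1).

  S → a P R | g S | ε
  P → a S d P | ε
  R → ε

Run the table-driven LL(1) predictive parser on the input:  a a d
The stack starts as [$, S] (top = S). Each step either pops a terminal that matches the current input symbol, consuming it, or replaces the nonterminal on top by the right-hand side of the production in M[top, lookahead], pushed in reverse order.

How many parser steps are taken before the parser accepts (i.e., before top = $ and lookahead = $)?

     Stack        Input    Action
  1  $ S          a a d $  expand S → a P R
  2  $ R P a      a a d $  match a
  3  $ R P        a d $    expand P → a S d P
  4  $ R P d S a  a d $    match a
  5  $ R P d S    d $      expand S → ε
  6  $ R P d      d $      match d
  7  $ R P        $        expand P → ε
  8  $ R          $        expand R → ε
Accept reached after 8 steps.

8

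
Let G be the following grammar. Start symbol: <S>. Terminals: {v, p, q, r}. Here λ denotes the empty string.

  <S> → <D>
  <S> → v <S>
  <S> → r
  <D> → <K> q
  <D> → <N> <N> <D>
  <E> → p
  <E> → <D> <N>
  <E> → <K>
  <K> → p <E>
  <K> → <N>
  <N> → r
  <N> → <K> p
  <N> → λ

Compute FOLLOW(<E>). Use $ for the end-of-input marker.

{p, q}

FIRST(<S>): from <S>→<D> we get {p, q, r}; from <S>→v <S> we get {v}; from <S>→r we get {r}. So FIRST(<S>) = {p, q, r, v}.
FIRST(<D>): from <D>→<K> q we get {p, q, r}; from <D>→<N> <N> <D> we get {p, q, r}. So FIRST(<D>) = {p, q, r}.
FIRST(<E>): from <E>→p we get {p}; from <E>→<D> <N> we get {p, q, r}; from <E>→<K> we get {λ, p, r}. So FIRST(<E>) = {λ, p, q, r}.
FIRST(<K>): from <K>→p <E> we get {p}; from <K>→<N> we get {λ, p, r}. So FIRST(<K>) = {λ, p, r}.
FIRST(<N>): from <N>→r we get {r}; from <N>→<K> p we get {p, r}; from <N>→λ we get {λ}. So FIRST(<N>) = {λ, p, r}.
FOLLOW(<S>) includes $ since <S> is the start symbol.
FOLLOW(<S>): in <S>→v <S>, the suffix after <S> is empty (adds nothing new). Thus FOLLOW(<S>) = {$}.
FOLLOW(<D>): in <S>→<D>, the suffix after <D> is empty, so FOLLOW(<D>) ⊇ FOLLOW(<S>) = {$}; in <D>→<N> <N> <D>, the suffix after <D> is empty (adds nothing new); in <E>→<D> <N>, <D> is followed by <N> with FIRST {λ, p, r}; in <E>→<D> <N>, the suffix after <D> is nullable, so FOLLOW(<D>) ⊇ FOLLOW(<E>) = {p, q}. Thus FOLLOW(<D>) = {$, p, q, r}.
FOLLOW(<E>): in <K>→p <E>, the suffix after <E> is empty, so FOLLOW(<E>) ⊇ FOLLOW(<K>) = {p, q}. Thus FOLLOW(<E>) = {p, q}.
FOLLOW(<K>): in <D>→<K> q, <K> is followed by q with FIRST {q}; in <E>→<K>, the suffix after <K> is empty, so FOLLOW(<K>) ⊇ FOLLOW(<E>) = {p, q}; in <N>→<K> p, <K> is followed by p with FIRST {p}. Thus FOLLOW(<K>) = {p, q}.
FOLLOW(<N>): in <D>→<N> <N> <D> (occurrence 1), <N> is followed by <N> <D> with FIRST {p, q, r}; in <D>→<N> <N> <D> (occurrence 2), <N> is followed by <D> with FIRST {p, q, r}; in <E>→<D> <N>, the suffix after <N> is empty, so FOLLOW(<N>) ⊇ FOLLOW(<E>) = {p, q}; in <K>→<N>, the suffix after <N> is empty, so FOLLOW(<N>) ⊇ FOLLOW(<K>) = {p, q}. Thus FOLLOW(<N>) = {p, q, r}.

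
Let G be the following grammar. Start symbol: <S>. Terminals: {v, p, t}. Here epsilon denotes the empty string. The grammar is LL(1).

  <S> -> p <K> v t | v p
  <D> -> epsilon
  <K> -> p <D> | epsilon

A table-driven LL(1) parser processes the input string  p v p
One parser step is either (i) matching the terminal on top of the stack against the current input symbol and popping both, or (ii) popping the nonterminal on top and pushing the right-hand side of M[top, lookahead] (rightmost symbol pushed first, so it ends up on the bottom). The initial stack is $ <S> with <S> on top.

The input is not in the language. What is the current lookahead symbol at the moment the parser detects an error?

step 1: stack=$ <S>  input=p v p $  — expand <S> -> p <K> v t
step 2: stack=$ t v <K> p  input=p v p $  — match p
step 3: stack=$ t v <K>  input=v p $  — expand <K> -> epsilon
step 4: stack=$ t v  input=v p $  — match v
step 5: stack=$ t  input=p $  — error: top is terminal t but lookahead is p

p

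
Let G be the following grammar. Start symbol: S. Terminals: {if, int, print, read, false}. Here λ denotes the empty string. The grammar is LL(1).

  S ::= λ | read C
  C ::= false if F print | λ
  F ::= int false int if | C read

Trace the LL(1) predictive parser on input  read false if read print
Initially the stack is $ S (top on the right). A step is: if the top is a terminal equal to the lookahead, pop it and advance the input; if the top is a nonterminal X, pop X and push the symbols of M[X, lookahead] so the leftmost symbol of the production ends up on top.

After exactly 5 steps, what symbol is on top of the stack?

     Stack               Input                       Action
  1  $ S                 read false if read print $  expand S ::= read C
  2  $ C read            read false if read print $  match read
  3  $ C                 false if read print $       expand C ::= false if F print
  4  $ print F if false  false if read print $       match false
  5  $ print F if        if read print $             match if
Stack after step 5: $ print F (top = F).

F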